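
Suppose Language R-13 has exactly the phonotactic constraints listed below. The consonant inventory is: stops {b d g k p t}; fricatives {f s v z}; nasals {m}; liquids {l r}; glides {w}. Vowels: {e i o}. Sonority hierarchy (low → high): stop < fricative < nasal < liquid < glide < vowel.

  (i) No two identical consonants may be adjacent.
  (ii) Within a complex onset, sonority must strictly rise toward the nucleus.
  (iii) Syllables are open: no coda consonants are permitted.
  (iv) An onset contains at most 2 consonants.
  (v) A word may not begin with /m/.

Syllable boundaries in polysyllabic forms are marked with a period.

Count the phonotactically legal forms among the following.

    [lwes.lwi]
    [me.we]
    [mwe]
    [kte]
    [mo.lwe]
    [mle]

[lwes.lwi] — violates constraint (iii): syllable 1 coda /s/ has 1 consonant (> 0) → phonotactically illegal
[me.we] — violates constraint (v): word begins with /m/ → phonotactically illegal
[mwe] — violates constraint (v): word begins with /m/ → phonotactically illegal
[kte] — violates constraint (ii): syllable 1 onset /kt/: /k/ (stop, 1) → /t/ (stop, 1) does not rise → phonotactically illegal
[mo.lwe] — violates constraint (v): word begins with /m/ → phonotactically illegal
[mle] — violates constraint (v): word begins with /m/ → phonotactically illegal
No form is phonotactically legal → 0.

0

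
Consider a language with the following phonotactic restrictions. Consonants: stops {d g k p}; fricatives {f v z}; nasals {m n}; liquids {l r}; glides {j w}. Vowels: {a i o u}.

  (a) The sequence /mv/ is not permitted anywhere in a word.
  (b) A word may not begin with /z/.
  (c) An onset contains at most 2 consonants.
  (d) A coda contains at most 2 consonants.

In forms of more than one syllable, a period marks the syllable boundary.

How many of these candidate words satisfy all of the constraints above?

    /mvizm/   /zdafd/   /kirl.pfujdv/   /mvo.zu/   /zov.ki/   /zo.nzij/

/mvizm/ — violates constraint (a): contains banned sequence /mv/ → not permitted
/zdafd/ — violates constraint (b): word begins with /z/ → not permitted
/kirl.pfujdv/ — violates constraint (d): syllable 2 coda /jdv/ has 3 consonants (> 2) → not permitted
/mvo.zu/ — violates constraint (a): contains banned sequence /mv/ → not permitted
/zov.ki/ — violates constraint (b): word begins with /z/ → not permitted
/zo.nzij/ — violates constraint (b): word begins with /z/ → not permitted
No form is permitted → 0.

0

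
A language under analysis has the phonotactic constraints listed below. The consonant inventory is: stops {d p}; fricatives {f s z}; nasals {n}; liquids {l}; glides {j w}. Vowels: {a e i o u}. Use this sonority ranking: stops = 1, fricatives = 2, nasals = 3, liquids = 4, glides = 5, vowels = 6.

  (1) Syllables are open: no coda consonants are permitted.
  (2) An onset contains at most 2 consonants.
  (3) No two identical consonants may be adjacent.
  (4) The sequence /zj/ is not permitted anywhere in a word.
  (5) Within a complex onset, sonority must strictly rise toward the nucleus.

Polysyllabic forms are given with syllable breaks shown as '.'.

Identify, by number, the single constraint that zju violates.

zju: contains banned sequence /zj/.
This is a violation of constraint 4: "The sequence /zj/ is not permitted anywhere in a word."
The remaining constraints (1, 2, 3, 5) are satisfied.

4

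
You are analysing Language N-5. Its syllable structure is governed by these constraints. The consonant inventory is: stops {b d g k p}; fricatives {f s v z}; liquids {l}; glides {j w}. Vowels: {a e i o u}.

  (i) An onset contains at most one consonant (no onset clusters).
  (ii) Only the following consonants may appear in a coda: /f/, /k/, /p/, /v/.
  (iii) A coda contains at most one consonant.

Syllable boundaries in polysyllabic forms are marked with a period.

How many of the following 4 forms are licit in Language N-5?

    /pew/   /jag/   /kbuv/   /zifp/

/pew/ — violates constraint (ii): syllable 1 coda contains /w/, which is not a licensed coda consonant → illicit
/jag/ — violates constraint (ii): syllable 1 coda contains /g/, which is not a licensed coda consonant → illicit
/kbuv/ — violates constraint (i): syllable 1 onset /kb/ has 2 consonants (> 1) → illicit
/zifp/ — violates constraint (iii): syllable 1 coda /fp/ has 2 consonants (> 1) → illicit
No form is licit → 0.

0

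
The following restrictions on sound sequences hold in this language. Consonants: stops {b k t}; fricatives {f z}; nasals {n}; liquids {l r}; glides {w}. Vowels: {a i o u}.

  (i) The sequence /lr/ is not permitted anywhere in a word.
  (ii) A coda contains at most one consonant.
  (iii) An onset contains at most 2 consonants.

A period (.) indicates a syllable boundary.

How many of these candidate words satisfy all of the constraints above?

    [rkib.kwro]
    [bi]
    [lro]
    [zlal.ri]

[rkib.kwro] — violates constraint (iii): syllable 2 onset /kwr/ has 3 consonants (> 2) → ill-formed
[bi] — σ1 onset /b/, coda /∅/ ok → well-formed
[lro] — violates constraint (i): contains banned sequence /lr/ → ill-formed
[zlal.ri] — violates constraint (i): contains banned sequence /lr/ → ill-formed
Well-formed: [bi] → 1.

1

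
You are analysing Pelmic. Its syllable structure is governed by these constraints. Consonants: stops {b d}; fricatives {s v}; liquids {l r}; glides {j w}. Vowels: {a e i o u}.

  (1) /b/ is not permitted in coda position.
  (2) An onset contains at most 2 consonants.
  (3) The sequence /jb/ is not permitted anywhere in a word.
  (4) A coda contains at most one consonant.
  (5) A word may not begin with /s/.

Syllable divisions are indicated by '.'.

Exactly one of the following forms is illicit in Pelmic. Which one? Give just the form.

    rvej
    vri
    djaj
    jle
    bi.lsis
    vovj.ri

vovj.ri

rvej — σ1 onset /rv/ (2C), coda /j/ ok → licit
vri — σ1 onset /vr/ (2C), coda /∅/ ok → licit
djaj — σ1 onset /dj/ (2C), coda /j/ ok → licit
jle — σ1 onset /jl/ (2C), coda /∅/ ok → licit
bi.lsis — σ1 onset /b/, coda /∅/ ok; σ2 onset /ls/ (2C), coda /s/ ok → licit
vovj.ri — violates constraint 4: syllable 1 coda /vj/ has 2 consonants (> 1) → illicit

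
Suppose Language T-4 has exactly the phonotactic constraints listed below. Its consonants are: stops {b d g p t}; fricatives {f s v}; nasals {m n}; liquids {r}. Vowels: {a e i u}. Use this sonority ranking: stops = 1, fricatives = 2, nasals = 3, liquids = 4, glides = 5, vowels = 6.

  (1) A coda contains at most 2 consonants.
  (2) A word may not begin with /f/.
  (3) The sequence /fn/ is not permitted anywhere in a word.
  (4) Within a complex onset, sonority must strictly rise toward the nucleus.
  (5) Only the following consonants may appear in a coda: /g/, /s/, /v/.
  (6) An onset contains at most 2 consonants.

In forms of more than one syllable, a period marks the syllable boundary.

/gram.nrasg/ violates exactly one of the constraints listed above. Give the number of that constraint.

/gram.nrasg/: syllable 1 coda contains /m/, which is not a licensed coda consonant.
This is a violation of constraint 5: "Only the following consonants may appear in a coda: /g/, /s/, /v/."
The remaining constraints (1, 2, 3, 4, 6) are satisfied.

5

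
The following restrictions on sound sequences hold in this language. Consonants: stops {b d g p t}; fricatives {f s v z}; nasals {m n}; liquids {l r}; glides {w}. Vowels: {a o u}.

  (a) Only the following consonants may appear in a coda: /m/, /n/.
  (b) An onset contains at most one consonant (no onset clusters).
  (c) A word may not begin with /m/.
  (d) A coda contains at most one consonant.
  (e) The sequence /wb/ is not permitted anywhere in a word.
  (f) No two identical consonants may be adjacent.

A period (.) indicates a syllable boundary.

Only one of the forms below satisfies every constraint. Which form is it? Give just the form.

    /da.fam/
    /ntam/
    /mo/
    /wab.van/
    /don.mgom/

/da.fam/

/da.fam/ — σ1 onset /d/, coda /∅/ ok; σ2 onset /f/, coda /m/ ok → licit
/ntam/ — violates constraint (b): syllable 1 onset /nt/ has 2 consonants (> 1) → illicit
/mo/ — violates constraint (c): word begins with /m/ → illicit
/wab.van/ — violates constraint (a): syllable 1 coda contains /b/, which is not a licensed coda consonant → illicit
/don.mgom/ — violates constraint (b): syllable 2 onset /mg/ has 2 consonants (> 1) → illicit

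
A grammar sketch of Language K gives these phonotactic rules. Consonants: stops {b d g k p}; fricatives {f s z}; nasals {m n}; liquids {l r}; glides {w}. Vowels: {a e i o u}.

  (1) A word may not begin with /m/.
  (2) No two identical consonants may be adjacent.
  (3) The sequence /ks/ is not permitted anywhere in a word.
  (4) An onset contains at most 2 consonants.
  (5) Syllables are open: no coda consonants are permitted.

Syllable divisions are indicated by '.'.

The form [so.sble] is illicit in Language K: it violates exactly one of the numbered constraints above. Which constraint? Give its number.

[so.sble]: syllable 2 onset /sbl/ has 3 consonants (> 2).
This is a violation of constraint 4: "An onset contains at most 2 consonants."
The remaining constraints (1, 2, 3, 5) are satisfied.

4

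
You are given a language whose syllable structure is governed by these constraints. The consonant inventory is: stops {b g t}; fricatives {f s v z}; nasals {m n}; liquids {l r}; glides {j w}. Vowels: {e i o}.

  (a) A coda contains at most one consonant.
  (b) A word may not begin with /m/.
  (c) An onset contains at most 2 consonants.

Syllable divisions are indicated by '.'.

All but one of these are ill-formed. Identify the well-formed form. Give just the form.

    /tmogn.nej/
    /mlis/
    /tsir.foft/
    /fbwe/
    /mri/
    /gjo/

/gjo/

/tmogn.nej/ — violates constraint (a): syllable 1 coda /gn/ has 2 consonants (> 1) → ill-formed
/mlis/ — violates constraint (b): word begins with /m/ → ill-formed
/tsir.foft/ — violates constraint (a): syllable 2 coda /ft/ has 2 consonants (> 1) → ill-formed
/fbwe/ — violates constraint (c): syllable 1 onset /fbw/ has 3 consonants (> 2) → ill-formed
/mri/ — violates constraint (b): word begins with /m/ → ill-formed
/gjo/ — σ1 onset /gj/ (2C), coda /∅/ ok → well-formed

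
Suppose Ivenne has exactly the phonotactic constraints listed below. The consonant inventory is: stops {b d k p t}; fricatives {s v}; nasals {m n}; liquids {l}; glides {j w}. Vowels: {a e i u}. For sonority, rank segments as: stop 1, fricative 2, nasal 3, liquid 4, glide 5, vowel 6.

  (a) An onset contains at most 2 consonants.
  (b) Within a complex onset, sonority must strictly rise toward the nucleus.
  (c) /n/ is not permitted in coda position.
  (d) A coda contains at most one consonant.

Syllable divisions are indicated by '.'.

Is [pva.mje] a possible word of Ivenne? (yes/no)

[pva.mje] — σ1 onset /pv/ (1→2 rises), coda /∅/ ok; σ2 onset /mj/ (3→5 rises), coda /∅/ ok → licit

yes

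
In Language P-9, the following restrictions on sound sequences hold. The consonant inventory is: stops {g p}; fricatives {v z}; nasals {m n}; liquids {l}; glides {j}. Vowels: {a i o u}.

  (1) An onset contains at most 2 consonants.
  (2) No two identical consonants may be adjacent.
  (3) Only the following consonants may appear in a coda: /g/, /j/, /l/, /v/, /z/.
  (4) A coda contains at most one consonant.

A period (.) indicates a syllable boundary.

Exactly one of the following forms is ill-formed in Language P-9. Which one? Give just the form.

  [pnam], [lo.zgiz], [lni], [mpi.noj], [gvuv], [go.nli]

[pnam] — violates constraint 3: syllable 1 coda contains /m/, which is not a licensed coda consonant → ill-formed
[lo.zgiz] — σ1 onset /l/, coda /∅/ ok; σ2 onset /zg/ (2C), coda /z/ ok → well-formed
[lni] — σ1 onset /ln/ (2C), coda /∅/ ok → well-formed
[mpi.noj] — σ1 onset /mp/ (2C), coda /∅/ ok; σ2 onset /n/, coda /j/ ok → well-formed
[gvuv] — σ1 onset /gv/ (2C), coda /v/ ok → well-formed
[go.nli] — σ1 onset /g/, coda /∅/ ok; σ2 onset /nl/ (2C), coda /∅/ ok → well-formed

[pnam]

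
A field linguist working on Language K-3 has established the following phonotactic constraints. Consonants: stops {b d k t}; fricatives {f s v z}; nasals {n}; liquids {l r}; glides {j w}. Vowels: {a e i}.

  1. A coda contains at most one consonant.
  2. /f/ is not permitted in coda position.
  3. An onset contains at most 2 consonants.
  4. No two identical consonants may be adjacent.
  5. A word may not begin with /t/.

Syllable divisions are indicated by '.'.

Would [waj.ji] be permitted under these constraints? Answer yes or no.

[waj.ji] — violates constraint 4: adjacent identical consonants /jj/ → not permitted

no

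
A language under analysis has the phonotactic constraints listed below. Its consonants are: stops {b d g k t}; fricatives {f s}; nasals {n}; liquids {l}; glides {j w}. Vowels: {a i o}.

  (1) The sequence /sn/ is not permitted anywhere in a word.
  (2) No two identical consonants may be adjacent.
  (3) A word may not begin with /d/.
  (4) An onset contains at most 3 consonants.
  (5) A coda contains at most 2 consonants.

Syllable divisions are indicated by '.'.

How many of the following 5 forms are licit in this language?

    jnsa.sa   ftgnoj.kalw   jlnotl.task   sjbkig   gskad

3

jnsa.sa — σ1 onset /jns/ (3C), coda /∅/ ok; σ2 onset /s/, coda /∅/ ok → licit
ftgnoj.kalw — violates constraint 4: syllable 1 onset /ftgn/ has 4 consonants (> 3) → illicit
jlnotl.task — σ1 onset /jln/ (3C), coda /tl/ (2C) ok; σ2 onset /t/, coda /sk/ (2C) ok → licit
sjbkig — violates constraint 4: syllable 1 onset /sjbk/ has 4 consonants (> 3) → illicit
gskad — σ1 onset /gsk/ (3C), coda /d/ ok → licit
Licit: jnsa.sa, jlnotl.task, gskad → 3.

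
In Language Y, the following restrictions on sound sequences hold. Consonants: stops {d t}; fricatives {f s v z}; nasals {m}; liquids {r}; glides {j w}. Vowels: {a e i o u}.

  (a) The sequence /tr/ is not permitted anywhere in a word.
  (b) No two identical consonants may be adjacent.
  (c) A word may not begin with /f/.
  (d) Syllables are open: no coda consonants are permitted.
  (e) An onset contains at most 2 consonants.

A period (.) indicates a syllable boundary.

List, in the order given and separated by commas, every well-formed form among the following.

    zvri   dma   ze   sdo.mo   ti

dma, ze, sdo.mo, ti

zvri — violates constraint (e): syllable 1 onset /zvr/ has 3 consonants (> 2) → ill-formed
dma — σ1 onset /dm/ (2C), coda /∅/ ok → well-formed
ze — σ1 onset /z/, coda /∅/ ok → well-formed
sdo.mo — σ1 onset /sd/ (2C), coda /∅/ ok; σ2 onset /m/, coda /∅/ ok → well-formed
ti — σ1 onset /t/, coda /∅/ ok → well-formed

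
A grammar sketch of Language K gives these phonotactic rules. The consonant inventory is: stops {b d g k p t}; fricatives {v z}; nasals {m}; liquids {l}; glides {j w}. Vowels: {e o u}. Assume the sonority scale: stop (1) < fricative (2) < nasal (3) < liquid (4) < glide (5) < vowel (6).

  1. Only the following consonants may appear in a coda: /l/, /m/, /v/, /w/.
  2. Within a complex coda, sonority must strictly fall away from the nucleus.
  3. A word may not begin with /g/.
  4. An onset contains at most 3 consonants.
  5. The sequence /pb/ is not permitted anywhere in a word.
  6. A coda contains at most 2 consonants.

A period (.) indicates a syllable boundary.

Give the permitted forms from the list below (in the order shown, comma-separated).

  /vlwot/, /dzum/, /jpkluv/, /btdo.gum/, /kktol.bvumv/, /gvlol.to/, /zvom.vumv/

/vlwot/ — violates constraint 1: syllable 1 coda contains /t/, which is not a licensed coda consonant → not permitted
/dzum/ — σ1 onset /dz/ (2C), coda /m/ ok → permitted
/jpkluv/ — violates constraint 4: syllable 1 onset /jpkl/ has 4 consonants (> 3) → not permitted
/btdo.gum/ — σ1 onset /btd/ (3C), coda /∅/ ok; σ2 onset /g/, coda /m/ ok → permitted
/kktol.bvumv/ — σ1 onset /kkt/ (3C), coda /l/ ok; σ2 onset /bv/ (2C), coda /mv/ (3→2 falls) ok → permitted
/gvlol.to/ — violates constraint 3: word begins with /g/ → not permitted
/zvom.vumv/ — σ1 onset /zv/ (2C), coda /m/ ok; σ2 onset /v/, coda /mv/ (3→2 falls) ok → permitted

/dzum/, /btdo.gum/, /kktol.bvumv/, /zvom.vumv/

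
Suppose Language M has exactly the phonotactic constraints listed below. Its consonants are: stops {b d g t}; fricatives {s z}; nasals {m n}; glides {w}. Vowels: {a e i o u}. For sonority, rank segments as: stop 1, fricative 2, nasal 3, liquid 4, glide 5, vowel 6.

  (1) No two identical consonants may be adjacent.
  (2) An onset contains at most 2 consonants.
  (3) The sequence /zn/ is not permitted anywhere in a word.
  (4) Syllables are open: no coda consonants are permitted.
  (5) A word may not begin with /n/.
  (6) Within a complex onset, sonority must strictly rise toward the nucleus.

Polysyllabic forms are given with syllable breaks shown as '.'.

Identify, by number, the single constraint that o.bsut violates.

4

o.bsut: syllable 2 coda /t/ has 1 consonant (> 0).
This is a violation of constraint 4: "Syllables are open: no coda consonants are permitted."
The remaining constraints (1, 2, 3, 5, 6) are satisfied.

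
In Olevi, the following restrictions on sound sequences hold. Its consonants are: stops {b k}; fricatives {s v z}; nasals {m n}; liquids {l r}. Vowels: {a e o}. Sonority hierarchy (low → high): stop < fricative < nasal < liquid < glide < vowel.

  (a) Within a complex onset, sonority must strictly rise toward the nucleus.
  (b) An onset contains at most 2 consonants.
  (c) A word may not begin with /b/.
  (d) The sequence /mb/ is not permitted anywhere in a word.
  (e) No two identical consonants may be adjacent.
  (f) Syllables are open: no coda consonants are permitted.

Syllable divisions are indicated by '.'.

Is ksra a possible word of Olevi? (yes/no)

no

ksra — violates constraint (b): syllable 1 onset /ksr/ has 3 consonants (> 2) → illicit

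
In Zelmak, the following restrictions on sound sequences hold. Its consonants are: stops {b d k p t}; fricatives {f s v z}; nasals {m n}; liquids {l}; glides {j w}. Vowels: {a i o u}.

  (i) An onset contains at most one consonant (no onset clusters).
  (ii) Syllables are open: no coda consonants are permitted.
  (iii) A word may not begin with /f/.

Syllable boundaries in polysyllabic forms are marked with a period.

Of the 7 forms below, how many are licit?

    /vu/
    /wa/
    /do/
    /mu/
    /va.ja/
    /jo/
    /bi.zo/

7

/vu/ — σ1 onset /v/, coda /∅/ ok → licit
/wa/ — σ1 onset /w/, coda /∅/ ok → licit
/do/ — σ1 onset /d/, coda /∅/ ok → licit
/mu/ — σ1 onset /m/, coda /∅/ ok → licit
/va.ja/ — σ1 onset /v/, coda /∅/ ok; σ2 onset /j/, coda /∅/ ok → licit
/jo/ — σ1 onset /j/, coda /∅/ ok → licit
/bi.zo/ — σ1 onset /b/, coda /∅/ ok; σ2 onset /z/, coda /∅/ ok → licit
Licit: /vu/, /wa/, /do/, /mu/, /va.ja/, /jo/, /bi.zo/ → 7.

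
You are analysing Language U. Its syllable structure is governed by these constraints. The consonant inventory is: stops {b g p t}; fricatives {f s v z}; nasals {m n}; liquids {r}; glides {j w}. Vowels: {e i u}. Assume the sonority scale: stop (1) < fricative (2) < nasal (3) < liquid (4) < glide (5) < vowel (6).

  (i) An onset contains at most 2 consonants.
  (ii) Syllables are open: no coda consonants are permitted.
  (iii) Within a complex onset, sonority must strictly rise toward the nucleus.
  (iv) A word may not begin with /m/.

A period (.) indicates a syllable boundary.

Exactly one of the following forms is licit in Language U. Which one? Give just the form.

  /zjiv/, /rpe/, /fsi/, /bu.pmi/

/bu.pmi/

/zjiv/ — violates constraint (ii): syllable 1 coda /v/ has 1 consonant (> 0) → illicit
/rpe/ — violates constraint (iii): syllable 1 onset /rp/: /r/ (liquid, 4) → /p/ (stop, 1) does not rise → illicit
/fsi/ — violates constraint (iii): syllable 1 onset /fs/: /f/ (fricative, 2) → /s/ (fricative, 2) does not rise → illicit
/bu.pmi/ — σ1 onset /b/, coda /∅/ ok; σ2 onset /pm/ (1→3 rises), coda /∅/ ok → licit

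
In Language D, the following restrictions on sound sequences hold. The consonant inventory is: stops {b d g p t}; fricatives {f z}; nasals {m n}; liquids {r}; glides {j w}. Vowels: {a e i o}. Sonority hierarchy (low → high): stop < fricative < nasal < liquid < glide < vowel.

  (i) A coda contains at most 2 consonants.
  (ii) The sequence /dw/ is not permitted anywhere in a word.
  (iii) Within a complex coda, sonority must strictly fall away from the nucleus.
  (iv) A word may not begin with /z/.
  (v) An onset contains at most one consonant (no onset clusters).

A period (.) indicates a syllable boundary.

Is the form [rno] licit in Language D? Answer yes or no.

[rno] — violates constraint (v): syllable 1 onset /rn/ has 2 consonants (> 1) → illicit

no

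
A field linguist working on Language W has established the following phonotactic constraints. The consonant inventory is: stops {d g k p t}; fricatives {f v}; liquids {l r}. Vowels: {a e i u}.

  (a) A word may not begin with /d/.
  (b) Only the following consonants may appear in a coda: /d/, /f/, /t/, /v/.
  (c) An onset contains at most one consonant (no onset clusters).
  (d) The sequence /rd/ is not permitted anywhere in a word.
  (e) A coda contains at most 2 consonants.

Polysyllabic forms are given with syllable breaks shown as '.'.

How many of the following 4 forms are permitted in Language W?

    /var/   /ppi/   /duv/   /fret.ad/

/var/ — violates constraint (b): syllable 1 coda contains /r/, which is not a licensed coda consonant → not permitted
/ppi/ — violates constraint (c): syllable 1 onset /pp/ has 2 consonants (> 1) → not permitted
/duv/ — violates constraint (a): word begins with /d/ → not permitted
/fret.ad/ — violates constraint (c): syllable 1 onset /fr/ has 2 consonants (> 1) → not permitted
No form is permitted → 0.

0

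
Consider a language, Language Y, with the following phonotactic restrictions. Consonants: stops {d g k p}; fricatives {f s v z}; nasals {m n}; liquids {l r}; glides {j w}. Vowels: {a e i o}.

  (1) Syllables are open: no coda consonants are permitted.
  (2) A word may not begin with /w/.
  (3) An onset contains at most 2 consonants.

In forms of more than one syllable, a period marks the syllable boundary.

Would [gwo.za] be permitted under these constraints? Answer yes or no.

yes

[gwo.za] — σ1 onset /gw/ (2C), coda /∅/ ok; σ2 onset /z/, coda /∅/ ok → permitted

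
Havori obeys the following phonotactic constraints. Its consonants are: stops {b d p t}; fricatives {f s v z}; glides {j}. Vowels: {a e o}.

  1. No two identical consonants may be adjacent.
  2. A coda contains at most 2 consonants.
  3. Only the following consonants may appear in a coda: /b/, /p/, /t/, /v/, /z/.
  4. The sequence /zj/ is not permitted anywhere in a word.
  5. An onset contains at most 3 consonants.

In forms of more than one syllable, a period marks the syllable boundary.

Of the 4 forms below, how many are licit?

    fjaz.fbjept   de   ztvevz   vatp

4

fjaz.fbjept — σ1 onset /fj/ (2C), coda /z/ ok; σ2 onset /fbj/ (3C), coda /pt/ (2C) ok → licit
de — σ1 onset /d/, coda /∅/ ok → licit
ztvevz — σ1 onset /ztv/ (3C), coda /vz/ (2C) ok → licit
vatp — σ1 onset /v/, coda /tp/ (2C) ok → licit
Licit: fjaz.fbjept, de, ztvevz, vatp → 4.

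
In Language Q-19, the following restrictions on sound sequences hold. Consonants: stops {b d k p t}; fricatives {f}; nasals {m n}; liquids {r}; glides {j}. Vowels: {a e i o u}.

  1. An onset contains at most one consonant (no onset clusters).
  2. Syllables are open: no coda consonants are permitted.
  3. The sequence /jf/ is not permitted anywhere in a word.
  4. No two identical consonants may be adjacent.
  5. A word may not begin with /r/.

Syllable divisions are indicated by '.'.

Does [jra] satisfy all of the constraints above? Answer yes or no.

[jra] — violates constraint 1: syllable 1 onset /jr/ has 2 consonants (> 1) → phonotactically illegal

no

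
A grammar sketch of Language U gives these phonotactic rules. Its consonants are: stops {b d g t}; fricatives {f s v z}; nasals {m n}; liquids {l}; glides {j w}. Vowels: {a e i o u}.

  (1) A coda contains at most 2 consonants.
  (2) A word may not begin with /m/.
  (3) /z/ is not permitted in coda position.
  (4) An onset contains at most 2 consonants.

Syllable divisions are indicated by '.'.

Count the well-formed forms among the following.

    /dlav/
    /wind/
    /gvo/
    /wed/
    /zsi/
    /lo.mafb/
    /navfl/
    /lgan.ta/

/dlav/ — σ1 onset /dl/ (2C), coda /v/ ok → well-formed
/wind/ — σ1 onset /w/, coda /nd/ (2C) ok → well-formed
/gvo/ — σ1 onset /gv/ (2C), coda /∅/ ok → well-formed
/wed/ — σ1 onset /w/, coda /d/ ok → well-formed
/zsi/ — σ1 onset /zs/ (2C), coda /∅/ ok → well-formed
/lo.mafb/ — σ1 onset /l/, coda /∅/ ok; σ2 onset /m/, coda /fb/ (2C) ok → well-formed
/navfl/ — violates constraint 1: syllable 1 coda /vfl/ has 3 consonants (> 2) → ill-formed
/lgan.ta/ — σ1 onset /lg/ (2C), coda /n/ ok; σ2 onset /t/, coda /∅/ ok → well-formed
Well-formed: /dlav/, /wind/, /gvo/, /wed/, /zsi/, /lo.mafb/, /lgan.ta/ → 7.

7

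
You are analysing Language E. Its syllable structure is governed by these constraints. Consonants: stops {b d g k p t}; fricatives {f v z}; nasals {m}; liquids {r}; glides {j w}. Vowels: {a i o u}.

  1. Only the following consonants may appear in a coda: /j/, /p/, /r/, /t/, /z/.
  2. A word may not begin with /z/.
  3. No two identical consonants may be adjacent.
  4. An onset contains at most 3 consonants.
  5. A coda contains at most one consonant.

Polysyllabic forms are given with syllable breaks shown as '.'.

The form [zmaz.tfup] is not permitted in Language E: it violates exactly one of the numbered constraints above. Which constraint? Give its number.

2

[zmaz.tfup]: word begins with /z/.
This is a violation of constraint 2: "A word may not begin with /z/."
The remaining constraints (1, 3, 4, 5) are satisfied.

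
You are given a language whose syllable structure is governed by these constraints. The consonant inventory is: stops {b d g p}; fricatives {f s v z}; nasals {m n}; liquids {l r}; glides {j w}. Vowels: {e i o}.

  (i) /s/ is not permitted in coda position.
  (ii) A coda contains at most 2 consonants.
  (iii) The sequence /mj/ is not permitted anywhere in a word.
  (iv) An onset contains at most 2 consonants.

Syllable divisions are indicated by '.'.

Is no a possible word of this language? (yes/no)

yes

no — σ1 onset /n/, coda /∅/ ok → permitted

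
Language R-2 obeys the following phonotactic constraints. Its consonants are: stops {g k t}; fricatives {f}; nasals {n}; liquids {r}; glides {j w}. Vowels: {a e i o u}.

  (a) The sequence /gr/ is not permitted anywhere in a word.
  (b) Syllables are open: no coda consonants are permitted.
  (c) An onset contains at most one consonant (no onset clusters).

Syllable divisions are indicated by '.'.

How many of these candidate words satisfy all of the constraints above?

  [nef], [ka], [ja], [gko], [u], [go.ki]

[nef] — violates constraint (b): syllable 1 coda /f/ has 1 consonant (> 0) → phonotactically illegal
[ka] — σ1 onset /k/, coda /∅/ ok → phonotactically legal
[ja] — σ1 onset /j/, coda /∅/ ok → phonotactically legal
[gko] — violates constraint (c): syllable 1 onset /gk/ has 2 consonants (> 1) → phonotactically illegal
[u] — σ1 onset /∅/, coda /∅/ ok → phonotactically legal
[go.ki] — σ1 onset /g/, coda /∅/ ok; σ2 onset /k/, coda /∅/ ok → phonotactically legal
Phonotactically legal: [ka], [ja], [u], [go.ki] → 4.

4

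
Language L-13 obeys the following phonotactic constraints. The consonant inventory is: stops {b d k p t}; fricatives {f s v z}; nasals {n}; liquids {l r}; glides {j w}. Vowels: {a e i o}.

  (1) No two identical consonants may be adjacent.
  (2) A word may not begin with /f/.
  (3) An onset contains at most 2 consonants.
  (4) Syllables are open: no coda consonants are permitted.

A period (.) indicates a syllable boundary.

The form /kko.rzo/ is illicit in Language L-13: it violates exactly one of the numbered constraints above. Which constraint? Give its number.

/kko.rzo/: adjacent identical consonants /kk/.
This is a violation of constraint 1: "No two identical consonants may be adjacent."
The remaining constraints (2, 3, 4) are satisfied.

1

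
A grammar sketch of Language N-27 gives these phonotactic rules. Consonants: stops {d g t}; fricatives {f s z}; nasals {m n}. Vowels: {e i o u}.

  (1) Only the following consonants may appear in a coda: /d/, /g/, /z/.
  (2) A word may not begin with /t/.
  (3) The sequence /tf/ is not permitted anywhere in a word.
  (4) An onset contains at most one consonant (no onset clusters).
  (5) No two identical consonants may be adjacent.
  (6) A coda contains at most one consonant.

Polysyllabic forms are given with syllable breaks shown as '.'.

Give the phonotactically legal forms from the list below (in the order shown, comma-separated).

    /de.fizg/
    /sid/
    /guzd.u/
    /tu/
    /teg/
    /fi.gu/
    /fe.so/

/sid/, /fi.gu/, /fe.so/

/de.fizg/ — violates constraint 6: syllable 2 coda /zg/ has 2 consonants (> 1) → phonotactically illegal
/sid/ — σ1 onset /s/, coda /d/ ok → phonotactically legal
/guzd.u/ — violates constraint 6: syllable 1 coda /zd/ has 2 consonants (> 1) → phonotactically illegal
/tu/ — violates constraint 2: word begins with /t/ → phonotactically illegal
/teg/ — violates constraint 2: word begins with /t/ → phonotactically illegal
/fi.gu/ — σ1 onset /f/, coda /∅/ ok; σ2 onset /g/, coda /∅/ ok → phonotactically legal
/fe.so/ — σ1 onset /f/, coda /∅/ ok; σ2 onset /s/, coda /∅/ ok → phonotactically legal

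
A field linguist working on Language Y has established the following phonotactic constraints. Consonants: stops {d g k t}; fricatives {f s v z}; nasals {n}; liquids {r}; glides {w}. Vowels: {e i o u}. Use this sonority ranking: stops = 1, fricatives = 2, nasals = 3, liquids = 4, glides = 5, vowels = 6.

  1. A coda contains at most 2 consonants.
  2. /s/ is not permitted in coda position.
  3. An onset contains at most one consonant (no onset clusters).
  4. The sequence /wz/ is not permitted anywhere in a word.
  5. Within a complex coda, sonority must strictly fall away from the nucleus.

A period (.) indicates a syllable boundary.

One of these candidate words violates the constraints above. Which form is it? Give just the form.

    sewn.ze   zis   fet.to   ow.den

zis

sewn.ze — σ1 onset /s/, coda /wn/ (5→3 falls) ok; σ2 onset /z/, coda /∅/ ok → licit
zis — violates constraint 2: syllable 1 coda contains /s/ → illicit
fet.to — σ1 onset /f/, coda /t/ ok; σ2 onset /t/, coda /∅/ ok → licit
ow.den — σ1 onset /∅/, coda /w/ ok; σ2 onset /d/, coda /n/ ok → licit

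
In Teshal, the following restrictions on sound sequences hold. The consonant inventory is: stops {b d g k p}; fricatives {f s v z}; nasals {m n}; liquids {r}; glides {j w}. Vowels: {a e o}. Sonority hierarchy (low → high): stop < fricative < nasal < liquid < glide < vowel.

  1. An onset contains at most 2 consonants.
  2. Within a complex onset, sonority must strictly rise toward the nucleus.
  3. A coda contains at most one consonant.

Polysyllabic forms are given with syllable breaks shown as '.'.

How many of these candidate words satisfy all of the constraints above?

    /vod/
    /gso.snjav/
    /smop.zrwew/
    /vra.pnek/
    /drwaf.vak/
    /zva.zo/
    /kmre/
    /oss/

/vod/ — σ1 onset /v/, coda /d/ ok → phonotactically legal
/gso.snjav/ — violates constraint 1: syllable 2 onset /snj/ has 3 consonants (> 2) → phonotactically illegal
/smop.zrwew/ — violates constraint 1: syllable 2 onset /zrw/ has 3 consonants (> 2) → phonotactically illegal
/vra.pnek/ — σ1 onset /vr/ (2→4 rises), coda /∅/ ok; σ2 onset /pn/ (1→3 rises), coda /k/ ok → phonotactically legal
/drwaf.vak/ — violates constraint 1: syllable 1 onset /drw/ has 3 consonants (> 2) → phonotactically illegal
/zva.zo/ — violates constraint 2: syllable 1 onset /zv/: /z/ (fricative, 2) → /v/ (fricative, 2) does not rise → phonotactically illegal
/kmre/ — violates constraint 1: syllable 1 onset /kmr/ has 3 consonants (> 2) → phonotactically illegal
/oss/ — violates constraint 3: syllable 1 coda /ss/ has 2 consonants (> 1) → phonotactically illegal
Phonotactically legal: /vod/, /vra.pnek/ → 2.

2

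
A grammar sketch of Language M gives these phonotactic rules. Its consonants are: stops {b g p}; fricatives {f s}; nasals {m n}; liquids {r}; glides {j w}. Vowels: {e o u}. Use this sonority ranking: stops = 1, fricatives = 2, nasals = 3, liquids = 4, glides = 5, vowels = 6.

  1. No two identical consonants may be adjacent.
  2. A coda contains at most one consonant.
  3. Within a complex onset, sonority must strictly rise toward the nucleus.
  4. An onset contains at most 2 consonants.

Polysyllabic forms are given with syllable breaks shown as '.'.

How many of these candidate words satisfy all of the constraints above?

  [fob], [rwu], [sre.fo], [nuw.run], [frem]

5

[fob] — σ1 onset /f/, coda /b/ ok → permitted
[rwu] — σ1 onset /rw/ (4→5 rises), coda /∅/ ok → permitted
[sre.fo] — σ1 onset /sr/ (2→4 rises), coda /∅/ ok; σ2 onset /f/, coda /∅/ ok → permitted
[nuw.run] — σ1 onset /n/, coda /w/ ok; σ2 onset /r/, coda /n/ ok → permitted
[frem] — σ1 onset /fr/ (2→4 rises), coda /m/ ok → permitted
Permitted: [fob], [rwu], [sre.fo], [nuw.run], [frem] → 5.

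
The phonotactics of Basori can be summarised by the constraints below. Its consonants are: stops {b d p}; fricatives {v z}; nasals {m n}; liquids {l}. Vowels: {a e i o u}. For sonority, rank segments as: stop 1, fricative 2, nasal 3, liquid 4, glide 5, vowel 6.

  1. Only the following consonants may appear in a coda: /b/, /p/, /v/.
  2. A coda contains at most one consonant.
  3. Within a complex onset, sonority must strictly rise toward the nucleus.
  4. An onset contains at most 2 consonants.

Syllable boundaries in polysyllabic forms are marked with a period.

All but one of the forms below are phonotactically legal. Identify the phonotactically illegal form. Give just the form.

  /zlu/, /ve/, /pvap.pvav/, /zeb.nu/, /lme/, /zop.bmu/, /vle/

/lme/

/zlu/ — σ1 onset /zl/ (2→4 rises), coda /∅/ ok → phonotactically legal
/ve/ — σ1 onset /v/, coda /∅/ ok → phonotactically legal
/pvap.pvav/ — σ1 onset /pv/ (1→2 rises), coda /p/ ok; σ2 onset /pv/ (1→2 rises), coda /v/ ok → phonotactically legal
/zeb.nu/ — σ1 onset /z/, coda /b/ ok; σ2 onset /n/, coda /∅/ ok → phonotactically legal
/lme/ — violates constraint 3: syllable 1 onset /lm/: /l/ (liquid, 4) → /m/ (nasal, 3) does not rise → phonotactically illegal
/zop.bmu/ — σ1 onset /z/, coda /p/ ok; σ2 onset /bm/ (1→3 rises), coda /∅/ ok → phonotactically legal
/vle/ — σ1 onset /vl/ (2→4 rises), coda /∅/ ok → phonotactically legal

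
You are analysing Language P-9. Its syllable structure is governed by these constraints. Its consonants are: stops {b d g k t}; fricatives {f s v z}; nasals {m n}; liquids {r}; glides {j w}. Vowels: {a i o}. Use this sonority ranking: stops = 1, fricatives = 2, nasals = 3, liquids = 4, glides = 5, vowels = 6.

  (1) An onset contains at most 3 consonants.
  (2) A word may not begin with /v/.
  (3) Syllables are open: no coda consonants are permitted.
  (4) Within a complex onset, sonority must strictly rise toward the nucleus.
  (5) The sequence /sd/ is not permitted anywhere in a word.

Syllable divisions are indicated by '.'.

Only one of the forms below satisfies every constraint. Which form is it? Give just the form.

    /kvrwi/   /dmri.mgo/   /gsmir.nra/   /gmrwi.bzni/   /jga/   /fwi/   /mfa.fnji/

/kvrwi/ — violates constraint 1: syllable 1 onset /kvrw/ has 4 consonants (> 3) → not permitted
/dmri.mgo/ — violates constraint 4: syllable 2 onset /mg/: /m/ (nasal, 3) → /g/ (stop, 1) does not rise → not permitted
/gsmir.nra/ — violates constraint 3: syllable 1 coda /r/ has 1 consonant (> 0) → not permitted
/gmrwi.bzni/ — violates constraint 1: syllable 1 onset /gmrw/ has 4 consonants (> 3) → not permitted
/jga/ — violates constraint 4: syllable 1 onset /jg/: /j/ (glide, 5) → /g/ (stop, 1) does not rise → not permitted
/fwi/ — σ1 onset /fw/ (2→5 rises), coda /∅/ ok → permitted
/mfa.fnji/ — violates constraint 4: syllable 1 onset /mf/: /m/ (nasal, 3) → /f/ (fricative, 2) does not rise → not permitted

/fwi/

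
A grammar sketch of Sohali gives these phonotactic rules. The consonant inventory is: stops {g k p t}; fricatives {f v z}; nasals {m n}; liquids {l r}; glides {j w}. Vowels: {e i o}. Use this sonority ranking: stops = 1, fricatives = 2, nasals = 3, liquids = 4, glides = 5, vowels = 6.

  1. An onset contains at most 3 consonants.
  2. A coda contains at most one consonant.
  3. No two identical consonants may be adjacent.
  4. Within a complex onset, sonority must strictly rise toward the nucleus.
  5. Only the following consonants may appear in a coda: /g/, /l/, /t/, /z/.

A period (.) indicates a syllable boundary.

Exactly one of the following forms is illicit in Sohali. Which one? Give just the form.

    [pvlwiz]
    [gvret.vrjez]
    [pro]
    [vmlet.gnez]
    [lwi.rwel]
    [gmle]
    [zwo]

[pvlwiz]

[pvlwiz] — violates constraint 1: syllable 1 onset /pvlw/ has 4 consonants (> 3) → illicit
[gvret.vrjez] — σ1 onset /gvr/ (1→2→4 rises), coda /t/ ok; σ2 onset /vrj/ (2→4→5 rises), coda /z/ ok → licit
[pro] — σ1 onset /pr/ (1→4 rises), coda /∅/ ok → licit
[vmlet.gnez] — σ1 onset /vml/ (2→3→4 rises), coda /t/ ok; σ2 onset /gn/ (1→3 rises), coda /z/ ok → licit
[lwi.rwel] — σ1 onset /lw/ (4→5 rises), coda /∅/ ok; σ2 onset /rw/ (4→5 rises), coda /l/ ok → licit
[gmle] — σ1 onset /gml/ (1→3→4 rises), coda /∅/ ok → licit
[zwo] — σ1 onset /zw/ (2→5 rises), coda /∅/ ok → licit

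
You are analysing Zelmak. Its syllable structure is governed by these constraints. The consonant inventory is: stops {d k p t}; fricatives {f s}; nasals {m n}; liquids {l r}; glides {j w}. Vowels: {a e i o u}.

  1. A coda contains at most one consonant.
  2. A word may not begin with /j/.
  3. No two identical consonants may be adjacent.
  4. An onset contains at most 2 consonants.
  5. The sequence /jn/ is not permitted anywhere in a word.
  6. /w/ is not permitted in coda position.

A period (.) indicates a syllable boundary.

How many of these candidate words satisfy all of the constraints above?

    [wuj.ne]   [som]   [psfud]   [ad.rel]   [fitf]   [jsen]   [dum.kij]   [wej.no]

[wuj.ne] — violates constraint 5: contains banned sequence /jn/ → phonotactically illegal
[som] — σ1 onset /s/, coda /m/ ok → phonotactically legal
[psfud] — violates constraint 4: syllable 1 onset /psf/ has 3 consonants (> 2) → phonotactically illegal
[ad.rel] — σ1 onset /∅/, coda /d/ ok; σ2 onset /r/, coda /l/ ok → phonotactically legal
[fitf] — violates constraint 1: syllable 1 coda /tf/ has 2 consonants (> 1) → phonotactically illegal
[jsen] — violates constraint 2: word begins with /j/ → phonotactically illegal
[dum.kij] — σ1 onset /d/, coda /m/ ok; σ2 onset /k/, coda /j/ ok → phonotactically legal
[wej.no] — violates constraint 5: contains banned sequence /jn/ → phonotactically illegal
Phonotactically legal: [som], [ad.rel], [dum.kij] → 3.

3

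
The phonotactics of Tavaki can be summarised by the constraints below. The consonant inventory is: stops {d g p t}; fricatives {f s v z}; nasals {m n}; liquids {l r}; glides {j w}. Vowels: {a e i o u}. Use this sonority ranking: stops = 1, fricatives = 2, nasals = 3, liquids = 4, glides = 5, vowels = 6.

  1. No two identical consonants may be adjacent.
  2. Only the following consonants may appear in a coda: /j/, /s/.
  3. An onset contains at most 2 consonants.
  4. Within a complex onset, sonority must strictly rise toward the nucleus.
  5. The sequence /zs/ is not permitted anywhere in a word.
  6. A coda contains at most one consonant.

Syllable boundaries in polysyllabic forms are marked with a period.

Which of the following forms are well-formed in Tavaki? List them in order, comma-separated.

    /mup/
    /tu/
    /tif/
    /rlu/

/mup/ — violates constraint 2: syllable 1 coda contains /p/, which is not a licensed coda consonant → ill-formed
/tu/ — σ1 onset /t/, coda /∅/ ok → well-formed
/tif/ — violates constraint 2: syllable 1 coda contains /f/, which is not a licensed coda consonant → ill-formed
/rlu/ — violates constraint 4: syllable 1 onset /rl/: /r/ (liquid, 4) → /l/ (liquid, 4) does not rise → ill-formed

/tu/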